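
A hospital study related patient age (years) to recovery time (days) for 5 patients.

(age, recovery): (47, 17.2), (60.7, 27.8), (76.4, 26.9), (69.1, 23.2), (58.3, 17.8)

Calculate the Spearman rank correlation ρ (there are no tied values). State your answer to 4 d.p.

0.7000

Rank age: 1, 3, 5, 4, 2
Rank recovery: 1, 5, 4, 3, 2
d = rank(age) − rank(recovery): 0, -2, 1, 1, 0; Σd² = 6
ρ = 1 − 6Σd² / [n(n²−1)] = 1 − 6×6 / (5×24) = 1 − 36/120 ≈ 0.7000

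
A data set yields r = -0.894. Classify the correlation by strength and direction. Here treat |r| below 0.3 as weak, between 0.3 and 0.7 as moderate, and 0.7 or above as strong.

strong negative

r = -0.894 < 0 so the relationship is negative.
|r| = 0.894, which falls in the strong range.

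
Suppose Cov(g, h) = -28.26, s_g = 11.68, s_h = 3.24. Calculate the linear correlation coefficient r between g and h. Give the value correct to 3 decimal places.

-0.747

r = Cov(g,h) / (s_g · s_h) = -28.26 / (11.68 × 3.24)
  = -28.26 / 37.8432 ≈ -0.747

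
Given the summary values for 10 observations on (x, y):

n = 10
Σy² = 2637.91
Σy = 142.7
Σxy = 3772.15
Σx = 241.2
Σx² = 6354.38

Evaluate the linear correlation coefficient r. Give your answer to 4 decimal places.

r = (nΣxy − ΣxΣy) / √[(nΣx² − (Σx)²)(nΣy² − (Σy)²)]
Numerator: 10×3772.15 − 241.2×142.7 = 3302.26
Denominator: √[(63543.8 − 58177.44)(26379.1 − 20363.29)] = √[5366.36 × 6015.81] = 5681.8133
r = 3302.26 / 5681.8133 ≈ 0.5812

0.5812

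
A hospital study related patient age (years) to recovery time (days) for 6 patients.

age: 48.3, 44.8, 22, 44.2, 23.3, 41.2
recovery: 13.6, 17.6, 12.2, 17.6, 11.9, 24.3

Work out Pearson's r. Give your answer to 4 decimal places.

0.5305

n = 6, Σx = 223.8, Σy = 97.2, Σx² = 9017.9, Σy² = 1685.42, Σxy = 3770.11
nΣxy − ΣxΣy = 22620.66 − 21753.36 = 867.3
nΣx² − (Σx)² = 54107.4 − 50086.44 = 4020.96; nΣy² − (Σy)² = 10112.52 − 9447.84 = 664.68
r = 867.3 / √(4020.96 × 664.68) = 867.3 / 1634.8247 ≈ 0.5305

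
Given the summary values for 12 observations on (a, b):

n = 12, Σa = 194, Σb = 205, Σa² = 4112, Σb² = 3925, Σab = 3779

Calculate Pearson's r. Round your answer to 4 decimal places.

0.7236

r = (nΣab − ΣaΣb) / √[(nΣa² − (Σa)²)(nΣb² − (Σb)²)]
Numerator: 12×3779 − 194×205 = 5578
Denominator: √[(49344 − 37636)(47100 − 42025)] = √[11708 × 5075] = 7708.3137
r = 5578 / 7708.3137 ≈ 0.7236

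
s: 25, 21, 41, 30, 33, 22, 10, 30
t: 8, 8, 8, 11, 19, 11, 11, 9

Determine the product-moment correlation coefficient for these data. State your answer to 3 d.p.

0.095

n = 8, Σs = 212, Σt = 85, Σs² = 6220, Σt² = 997, Σst = 2275
nΣst − ΣsΣt = 18200 − 18020 = 180
nΣs² − (Σs)² = 49760 − 44944 = 4816; nΣt² − (Σt)² = 7976 − 7225 = 751
r = 180 / √(4816 × 751) = 180 / 1901.7928 ≈ 0.095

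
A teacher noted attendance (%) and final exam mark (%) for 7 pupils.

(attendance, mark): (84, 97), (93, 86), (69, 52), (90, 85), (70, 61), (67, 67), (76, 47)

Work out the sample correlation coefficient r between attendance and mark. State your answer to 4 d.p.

n = 7, Σx = 549, Σy = 495, Σx² = 43731, Σy² = 37153, Σxy = 39715
nΣxy − ΣxΣy = 278005 − 271755 = 6250
nΣx² − (Σx)² = 306117 − 301401 = 4716; nΣy² − (Σy)² = 260071 − 245025 = 15046
r = 6250 / √(4716 × 15046) = 6250 / 8423.5940 ≈ 0.7420

0.7420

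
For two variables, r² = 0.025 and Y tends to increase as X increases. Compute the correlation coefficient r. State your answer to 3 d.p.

0.158

|r| = √0.025 = 0.158
The association is positive, so r = 0.158.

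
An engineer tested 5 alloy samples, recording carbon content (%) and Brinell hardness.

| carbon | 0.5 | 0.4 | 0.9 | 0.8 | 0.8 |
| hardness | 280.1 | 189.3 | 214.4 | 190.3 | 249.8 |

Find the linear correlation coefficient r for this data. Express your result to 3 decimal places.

n = 5, Σx = 3.4, Σy = 1123.9, Σx² = 2.5, Σy² = 258871.99, Σxy = 760.81
nΣxy − ΣxΣy = 3804.05 − 3821.26 = -17.21
nΣx² − (Σx)² = 12.5 − 11.56 = 0.94; nΣy² − (Σy)² = 1294359.95 − 1263151.21 = 31208.74
r = -17.21 / √(0.94 × 31208.74) = -17.21 / 171.2782 ≈ -0.100

-0.100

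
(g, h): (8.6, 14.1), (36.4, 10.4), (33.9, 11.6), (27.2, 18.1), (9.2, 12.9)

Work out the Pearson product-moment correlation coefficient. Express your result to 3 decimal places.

n = 5, Σg = 115.3, Σh = 67.1, Σg² = 3372.61, Σh² = 935.55, Σgh = 1504.06
nΣgh − ΣgΣh = 7520.3 − 7736.63 = -216.33
nΣg² − (Σg)² = 16863.05 − 13294.09 = 3568.96; nΣh² − (Σh)² = 4677.75 − 4502.41 = 175.34
r = -216.33 / √(3568.96 × 175.34) = -216.33 / 791.0635 ≈ -0.273

-0.273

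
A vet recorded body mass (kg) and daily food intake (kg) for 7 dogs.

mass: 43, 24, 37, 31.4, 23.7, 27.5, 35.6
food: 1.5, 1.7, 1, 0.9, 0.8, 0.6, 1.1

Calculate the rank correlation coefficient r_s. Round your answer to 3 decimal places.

Rank mass: 7, 2, 6, 4, 1, 3, 5
Rank food: 6, 7, 4, 3, 2, 1, 5
d = rank(mass) − rank(food): 1, -5, 2, 1, -1, 2, 0; Σd² = 36
ρ = 1 − 6Σd² / [n(n²−1)] = 1 − 6×36 / (7×48) = 1 − 216/336 ≈ 0.357

0.357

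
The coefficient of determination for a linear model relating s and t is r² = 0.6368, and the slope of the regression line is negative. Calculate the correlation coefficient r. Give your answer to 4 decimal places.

-0.7980

|r| = √0.6368 = 0.7980
The association is negative, so r = −0.7980.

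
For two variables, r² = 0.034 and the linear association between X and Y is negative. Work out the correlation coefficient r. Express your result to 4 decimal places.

|r| = √0.034 = 0.1844
The association is negative, so r = −0.1844.

-0.1844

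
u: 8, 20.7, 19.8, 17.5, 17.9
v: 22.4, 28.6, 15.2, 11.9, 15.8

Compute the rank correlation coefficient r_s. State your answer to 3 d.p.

0.300

Rank u: 1, 5, 4, 2, 3
Rank v: 4, 5, 2, 1, 3
d = rank(u) − rank(v): -3, 0, 2, 1, 0; Σd² = 14
ρ = 1 − 6Σd² / [n(n²−1)] = 1 − 6×14 / (5×24) = 1 − 84/120 ≈ 0.300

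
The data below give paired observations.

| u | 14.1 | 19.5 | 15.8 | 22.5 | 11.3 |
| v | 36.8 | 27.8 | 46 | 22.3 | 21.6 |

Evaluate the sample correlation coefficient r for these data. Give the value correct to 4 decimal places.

-0.2026

n = 5, Σu = 83.2, Σv = 154.5, Σu² = 1462.64, Σv² = 5206.93, Σuv = 2533.61
nΣuv − ΣuΣv = 12668.05 − 12854.4 = -186.35
nΣu² − (Σu)² = 7313.2 − 6922.24 = 390.96; nΣv² − (Σv)² = 26034.65 − 23870.25 = 2164.4
r = -186.35 / √(390.96 × 2164.4) = -186.35 / 919.8879 ≈ -0.2026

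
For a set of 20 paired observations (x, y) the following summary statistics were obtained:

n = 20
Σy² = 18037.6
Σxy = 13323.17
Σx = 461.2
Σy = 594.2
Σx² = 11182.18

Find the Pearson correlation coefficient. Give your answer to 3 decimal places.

-0.827

r = (nΣxy − ΣxΣy) / √[(nΣx² − (Σx)²)(nΣy² − (Σy)²)]
Numerator: 20×13323.17 − 461.2×594.2 = -7581.64
Denominator: √[(223643.6 − 212705.44)(360752 − 353073.64)] = √[10938.16 × 7678.36] = 9164.4493
r = -7581.64 / 9164.4493 ≈ -0.827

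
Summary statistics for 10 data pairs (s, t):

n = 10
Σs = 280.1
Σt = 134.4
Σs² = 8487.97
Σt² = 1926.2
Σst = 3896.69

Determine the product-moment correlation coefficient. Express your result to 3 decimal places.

r = (nΣst − ΣsΣt) / √[(nΣs² − (Σs)²)(nΣt² − (Σt)²)]
Numerator: 10×3896.69 − 280.1×134.4 = 1321.46
Denominator: √[(84879.7 − 78456.01)(19262 − 18063.36)] = √[6423.69 × 1198.64] = 2774.8318
r = 1321.46 / 2774.8318 ≈ 0.476

0.476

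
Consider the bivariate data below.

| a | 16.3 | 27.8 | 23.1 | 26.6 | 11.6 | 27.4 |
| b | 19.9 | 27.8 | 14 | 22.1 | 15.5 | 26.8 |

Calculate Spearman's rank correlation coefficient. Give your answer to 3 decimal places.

0.829

Rank a: 2, 6, 3, 4, 1, 5
Rank b: 3, 6, 1, 4, 2, 5
d = rank(a) − rank(b): -1, 0, 2, 0, -1, 0; Σd² = 6
ρ = 1 − 6Σd² / [n(n²−1)] = 1 − 6×6 / (6×35) = 1 − 36/210 ≈ 0.829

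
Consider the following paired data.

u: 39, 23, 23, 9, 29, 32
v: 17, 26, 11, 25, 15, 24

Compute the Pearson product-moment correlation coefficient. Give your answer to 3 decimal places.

-0.337

n = 6, Σu = 155, Σv = 118, Σu² = 4525, Σv² = 2512, Σuv = 2942
nΣuv − ΣuΣv = 17652 − 18290 = -638
nΣu² − (Σu)² = 27150 − 24025 = 3125; nΣv² − (Σv)² = 15072 − 13924 = 1148
r = -638 / √(3125 × 1148) = -638 / 1894.0697 ≈ -0.337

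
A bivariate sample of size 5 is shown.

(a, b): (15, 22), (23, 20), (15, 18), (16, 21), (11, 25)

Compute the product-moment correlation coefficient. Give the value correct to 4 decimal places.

-0.5539

n = 5, Σa = 80, Σb = 106, Σa² = 1356, Σb² = 2274, Σab = 1671
nΣab − ΣaΣb = 8355 − 8480 = -125
nΣa² − (Σa)² = 6780 − 6400 = 380; nΣb² − (Σb)² = 11370 − 11236 = 134
r = -125 / √(380 × 134) = -125 / 225.6546 ≈ -0.5539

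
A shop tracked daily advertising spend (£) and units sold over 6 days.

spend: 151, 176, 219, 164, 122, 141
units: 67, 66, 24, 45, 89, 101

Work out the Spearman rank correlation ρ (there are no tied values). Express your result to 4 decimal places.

-0.8857

Rank spend: 3, 5, 6, 4, 1, 2
Rank units: 4, 3, 1, 2, 5, 6
d = rank(spend) − rank(units): -1, 2, 5, 2, -4, -4; Σd² = 66
ρ = 1 − 6Σd² / [n(n²−1)] = 1 − 6×66 / (6×35) = 1 − 396/210 ≈ -0.8857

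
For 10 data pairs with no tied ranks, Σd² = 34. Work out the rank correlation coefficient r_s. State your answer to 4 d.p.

ρ = 1 − 6Σd² / [n(n²−1)] = 1 − 6×34 / (10×99)
  = 1 − 204/990 = 1 − 0.20606 ≈ 0.7939

0.7939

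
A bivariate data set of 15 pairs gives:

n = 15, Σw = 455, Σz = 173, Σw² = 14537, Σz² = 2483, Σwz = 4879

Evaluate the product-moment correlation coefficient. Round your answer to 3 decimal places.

r = (nΣwz − ΣwΣz) / √[(nΣw² − (Σw)²)(nΣz² − (Σz)²)]
Numerator: 15×4879 − 455×173 = -5530
Denominator: √[(218055 − 207025)(37245 − 29929)] = √[11030 × 7316] = 8983.0663
r = -5530 / 8983.0663 ≈ -0.616

-0.616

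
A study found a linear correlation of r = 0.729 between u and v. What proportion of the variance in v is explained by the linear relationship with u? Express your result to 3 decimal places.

r² = (0.729)² = 0.531

0.531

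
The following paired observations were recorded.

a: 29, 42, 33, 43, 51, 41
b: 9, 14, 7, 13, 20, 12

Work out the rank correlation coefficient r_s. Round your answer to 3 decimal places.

0.886

Rank a: 1, 4, 2, 5, 6, 3
Rank b: 2, 5, 1, 4, 6, 3
d = rank(a) − rank(b): -1, -1, 1, 1, 0, 0; Σd² = 4
ρ = 1 − 6Σd² / [n(n²−1)] = 1 − 6×4 / (6×35) = 1 − 24/210 ≈ 0.886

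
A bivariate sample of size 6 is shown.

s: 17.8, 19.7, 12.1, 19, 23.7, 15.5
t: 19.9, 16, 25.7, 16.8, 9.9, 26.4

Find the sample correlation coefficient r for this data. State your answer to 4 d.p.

n = 6, Σs = 107.8, Σt = 114.7, Σs² = 2014.28, Σt² = 2389.71, Σst = 1943.42
nΣst − ΣsΣt = 11660.52 − 12364.66 = -704.14
nΣs² − (Σs)² = 12085.68 − 11620.84 = 464.84; nΣt² − (Σt)² = 14338.26 − 13156.09 = 1182.17
r = -704.14 / √(464.84 × 1182.17) = -704.14 / 741.2961 ≈ -0.9499

-0.9499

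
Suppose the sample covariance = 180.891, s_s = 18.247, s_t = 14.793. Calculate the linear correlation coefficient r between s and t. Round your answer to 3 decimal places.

0.670

r = Cov(s,t) / (s_s · s_t) = 180.891 / (18.247 × 14.793)
  = 180.891 / 269.9279 ≈ 0.670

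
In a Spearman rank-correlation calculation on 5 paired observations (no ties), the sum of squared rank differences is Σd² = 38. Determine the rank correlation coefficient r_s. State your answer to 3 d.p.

ρ = 1 − 6Σd² / [n(n²−1)] = 1 − 6×38 / (5×24)
  = 1 − 228/120 = 1 − 1.9000 ≈ -0.900

-0.900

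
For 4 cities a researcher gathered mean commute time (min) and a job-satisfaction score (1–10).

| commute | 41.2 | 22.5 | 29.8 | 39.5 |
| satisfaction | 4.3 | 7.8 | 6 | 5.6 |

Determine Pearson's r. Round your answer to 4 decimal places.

-0.9320

n = 4, Σx = 133, Σy = 23.7, Σx² = 4651.98, Σy² = 146.69, Σxy = 752.66
nΣxy − ΣxΣy = 3010.64 − 3152.1 = -141.46
nΣx² − (Σx)² = 18607.92 − 17689 = 918.92; nΣy² − (Σy)² = 586.76 − 561.69 = 25.07
r = -141.46 / √(918.92 × 25.07) = -141.46 / 151.7805 ≈ -0.9320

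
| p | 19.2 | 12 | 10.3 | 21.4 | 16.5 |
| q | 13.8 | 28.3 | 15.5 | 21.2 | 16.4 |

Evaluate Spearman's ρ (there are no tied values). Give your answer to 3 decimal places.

0.000

Rank p: 4, 2, 1, 5, 3
Rank q: 1, 5, 2, 4, 3
d = rank(p) − rank(q): 3, -3, -1, 1, 0; Σd² = 20
ρ = 1 − 6Σd² / [n(n²−1)] = 1 − 6×20 / (5×24) = 1 − 120/120 ≈ 0.000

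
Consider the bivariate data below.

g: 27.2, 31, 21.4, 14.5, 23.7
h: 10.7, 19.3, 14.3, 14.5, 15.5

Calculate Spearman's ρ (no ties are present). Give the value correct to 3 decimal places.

0.300

Rank g: 4, 5, 2, 1, 3
Rank h: 1, 5, 2, 3, 4
d = rank(g) − rank(h): 3, 0, 0, -2, -1; Σd² = 14
ρ = 1 − 6Σd² / [n(n²−1)] = 1 − 6×14 / (5×24) = 1 − 84/120 ≈ 0.300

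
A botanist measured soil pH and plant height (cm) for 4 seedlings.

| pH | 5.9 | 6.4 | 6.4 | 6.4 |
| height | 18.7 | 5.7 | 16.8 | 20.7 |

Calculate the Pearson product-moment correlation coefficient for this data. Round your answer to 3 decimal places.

n = 4, Σx = 25.1, Σy = 61.9, Σx² = 157.69, Σy² = 1092.91, Σxy = 386.81
nΣxy − ΣxΣy = 1547.24 − 1553.69 = -6.45
nΣx² − (Σx)² = 630.76 − 630.01 = 0.75; nΣy² − (Σy)² = 4371.64 − 3831.61 = 540.03
r = -6.45 / √(0.75 × 540.03) = -6.45 / 20.1252 ≈ -0.320

-0.320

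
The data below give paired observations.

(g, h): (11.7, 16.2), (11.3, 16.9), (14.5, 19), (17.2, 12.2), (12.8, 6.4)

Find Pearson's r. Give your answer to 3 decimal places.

n = 5, Σg = 67.5, Σh = 70.7, Σg² = 934.51, Σh² = 1098.85, Σgh = 947.77
nΣgh − ΣgΣh = 4738.85 − 4772.25 = -33.4
nΣg² − (Σg)² = 4672.55 − 4556.25 = 116.3; nΣh² − (Σh)² = 5494.25 − 4998.49 = 495.76
r = -33.4 / √(116.3 × 495.76) = -33.4 / 240.1185 ≈ -0.139

-0.139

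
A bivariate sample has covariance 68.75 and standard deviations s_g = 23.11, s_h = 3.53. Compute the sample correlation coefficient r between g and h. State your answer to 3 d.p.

r = Cov(g,h) / (s_g · s_h) = 68.75 / (23.11 × 3.53)
  = 68.75 / 81.5783 ≈ 0.843

0.843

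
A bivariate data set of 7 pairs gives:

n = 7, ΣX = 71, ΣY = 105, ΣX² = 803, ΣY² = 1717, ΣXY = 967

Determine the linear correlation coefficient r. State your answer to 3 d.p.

-0.903

r = (nΣXY − ΣXΣY) / √[(nΣX² − (ΣX)²)(nΣY² − (ΣY)²)]
Numerator: 7×967 − 71×105 = -686
Denominator: √[(5621 − 5041)(12019 − 11025)] = √[580 × 994] = 759.2891
r = -686 / 759.2891 ≈ -0.903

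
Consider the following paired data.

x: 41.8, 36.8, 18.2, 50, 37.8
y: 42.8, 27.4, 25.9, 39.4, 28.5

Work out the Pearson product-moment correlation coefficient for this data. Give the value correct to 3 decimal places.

n = 5, Σx = 184.6, Σy = 164, Σx² = 7361.56, Σy² = 5618.02, Σxy = 6316.04
nΣxy − ΣxΣy = 31580.2 − 30274.4 = 1305.8
nΣx² − (Σx)² = 36807.8 − 34077.16 = 2730.64; nΣy² − (Σy)² = 28090.1 − 26896 = 1194.1
r = 1305.8 / √(2730.64 × 1194.1) = 1305.8 / 1805.7290 ≈ 0.723

0.723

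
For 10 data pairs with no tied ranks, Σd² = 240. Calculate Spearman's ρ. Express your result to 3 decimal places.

ρ = 1 − 6Σd² / [n(n²−1)] = 1 − 6×240 / (10×99)
  = 1 − 1440/990 = 1 − 1.4545 ≈ -0.455

-0.455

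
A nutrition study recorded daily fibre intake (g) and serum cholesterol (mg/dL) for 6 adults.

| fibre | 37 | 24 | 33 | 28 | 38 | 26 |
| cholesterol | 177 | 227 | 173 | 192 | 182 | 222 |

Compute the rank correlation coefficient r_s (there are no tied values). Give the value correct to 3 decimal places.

-0.771

Rank fibre: 5, 1, 4, 3, 6, 2
Rank cholesterol: 2, 6, 1, 4, 3, 5
d = rank(fibre) − rank(cholesterol): 3, -5, 3, -1, 3, -3; Σd² = 62
ρ = 1 − 6Σd² / [n(n²−1)] = 1 − 6×62 / (6×35) = 1 − 372/210 ≈ -0.771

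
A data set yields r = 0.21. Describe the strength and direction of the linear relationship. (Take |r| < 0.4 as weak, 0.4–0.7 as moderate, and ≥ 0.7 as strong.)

r = 0.21 > 0 so the relationship is positive.
|r| = 0.21, which falls in the weak range.

weak positive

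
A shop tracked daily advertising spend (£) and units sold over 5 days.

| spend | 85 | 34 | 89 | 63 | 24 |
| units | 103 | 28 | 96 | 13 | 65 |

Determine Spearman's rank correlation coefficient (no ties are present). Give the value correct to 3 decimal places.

0.500

Rank spend: 4, 2, 5, 3, 1
Rank units: 5, 2, 4, 1, 3
d = rank(spend) − rank(units): -1, 0, 1, 2, -2; Σd² = 10
ρ = 1 − 6Σd² / [n(n²−1)] = 1 − 6×10 / (5×24) = 1 − 60/120 ≈ 0.500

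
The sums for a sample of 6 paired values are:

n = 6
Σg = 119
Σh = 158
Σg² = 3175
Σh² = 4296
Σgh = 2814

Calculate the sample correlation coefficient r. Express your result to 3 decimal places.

-0.963

r = (nΣgh − ΣgΣh) / √[(nΣg² − (Σg)²)(nΣh² − (Σh)²)]
Numerator: 6×2814 − 119×158 = -1918
Denominator: √[(19050 − 14161)(25776 − 24964)] = √[4889 × 812] = 1992.4528
r = -1918 / 1992.4528 ≈ -0.963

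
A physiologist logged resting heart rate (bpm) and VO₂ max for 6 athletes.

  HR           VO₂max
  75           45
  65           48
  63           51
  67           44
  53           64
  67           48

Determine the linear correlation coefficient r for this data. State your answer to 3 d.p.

-0.904

n = 6, Σx = 390, Σy = 300, Σx² = 25606, Σy² = 15266, Σxy = 19264
nΣxy − ΣxΣy = 115584 − 117000 = -1416
nΣx² − (Σx)² = 153636 − 152100 = 1536; nΣy² − (Σy)² = 91596 − 90000 = 1596
r = -1416 / √(1536 × 1596) = -1416 / 1565.7126 ≈ -0.904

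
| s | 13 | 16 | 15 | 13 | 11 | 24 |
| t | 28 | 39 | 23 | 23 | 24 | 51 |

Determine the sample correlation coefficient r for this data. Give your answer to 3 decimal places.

n = 6, Σs = 92, Σt = 188, Σs² = 1516, Σt² = 6540, Σst = 3120
nΣst − ΣsΣt = 18720 − 17296 = 1424
nΣs² − (Σs)² = 9096 − 8464 = 632; nΣt² − (Σt)² = 39240 − 35344 = 3896
r = 1424 / √(632 × 3896) = 1424 / 1569.1628 ≈ 0.907

0.907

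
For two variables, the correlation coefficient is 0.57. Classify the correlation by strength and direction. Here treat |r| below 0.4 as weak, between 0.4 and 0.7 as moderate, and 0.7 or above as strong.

r = 0.57 > 0 so the relationship is positive.
|r| = 0.57, which falls in the moderate range.

moderate positive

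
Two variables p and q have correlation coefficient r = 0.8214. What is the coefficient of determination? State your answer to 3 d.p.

0.675

r² = (0.8214)² = 0.675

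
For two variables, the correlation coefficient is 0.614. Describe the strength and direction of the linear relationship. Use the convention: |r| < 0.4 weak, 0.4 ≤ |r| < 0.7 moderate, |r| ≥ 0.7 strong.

r = 0.614 > 0 so the relationship is positive.
|r| = 0.614, which falls in the moderate range.

moderate positive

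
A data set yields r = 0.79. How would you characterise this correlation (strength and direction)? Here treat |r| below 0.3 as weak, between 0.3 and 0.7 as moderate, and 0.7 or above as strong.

r = 0.79 > 0 so the relationship is positive.
|r| = 0.79, which falls in the strong range.

strong positive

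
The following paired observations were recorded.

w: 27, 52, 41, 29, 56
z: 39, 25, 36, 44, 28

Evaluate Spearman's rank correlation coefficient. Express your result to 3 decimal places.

-0.800

Rank w: 1, 4, 3, 2, 5
Rank z: 4, 1, 3, 5, 2
d = rank(w) − rank(z): -3, 3, 0, -3, 3; Σd² = 36
ρ = 1 − 6Σd² / [n(n²−1)] = 1 − 6×36 / (5×24) = 1 − 216/120 ≈ -0.800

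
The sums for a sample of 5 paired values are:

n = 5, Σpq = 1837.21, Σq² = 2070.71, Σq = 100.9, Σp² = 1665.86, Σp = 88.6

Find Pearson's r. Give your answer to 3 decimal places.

0.856

r = (nΣpq − ΣpΣq) / √[(nΣp² − (Σp)²)(nΣq² − (Σq)²)]
Numerator: 5×1837.21 − 88.6×100.9 = 246.31
Denominator: √[(8329.3 − 7849.96)(10353.55 − 10180.81)] = √[479.34 × 172.74] = 287.7520
r = 246.31 / 287.7520 ≈ 0.856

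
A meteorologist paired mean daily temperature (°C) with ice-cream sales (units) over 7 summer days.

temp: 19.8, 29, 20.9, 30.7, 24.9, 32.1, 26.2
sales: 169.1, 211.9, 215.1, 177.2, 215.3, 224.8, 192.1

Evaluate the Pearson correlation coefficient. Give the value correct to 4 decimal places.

0.2881

n = 7, Σx = 183.6, Σy = 1405.5, Σx² = 4949.2, Σy² = 284955.81, Σxy = 37038.98
nΣxy − ΣxΣy = 259272.86 − 258049.8 = 1223.06
nΣx² − (Σx)² = 34644.4 − 33708.96 = 935.44; nΣy² − (Σy)² = 1994690.67 − 1975430.25 = 19260.42
r = 1223.06 / √(935.44 × 19260.42) = 1223.06 / 4244.6398 ≈ 0.2881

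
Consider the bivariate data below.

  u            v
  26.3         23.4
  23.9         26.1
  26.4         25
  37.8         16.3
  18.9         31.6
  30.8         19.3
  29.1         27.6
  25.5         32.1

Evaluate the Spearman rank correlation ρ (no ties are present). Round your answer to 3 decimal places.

-0.738

Rank u: 4, 2, 5, 8, 1, 7, 6, 3
Rank v: 3, 5, 4, 1, 7, 2, 6, 8
d = rank(u) − rank(v): 1, -3, 1, 7, -6, 5, 0, -5; Σd² = 146
ρ = 1 − 6Σd² / [n(n²−1)] = 1 − 6×146 / (8×63) = 1 − 876/504 ≈ -0.738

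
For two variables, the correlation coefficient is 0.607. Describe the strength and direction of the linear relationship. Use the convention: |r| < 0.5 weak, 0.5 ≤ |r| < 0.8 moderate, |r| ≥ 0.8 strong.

moderate positive

r = 0.607 > 0 so the relationship is positive.
|r| = 0.607, which falls in the moderate range.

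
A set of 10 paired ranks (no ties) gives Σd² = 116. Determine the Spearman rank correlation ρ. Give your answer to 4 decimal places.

ρ = 1 − 6Σd² / [n(n²−1)] = 1 − 6×116 / (10×99)
  = 1 − 696/990 = 1 − 0.70303 ≈ 0.2970

0.2970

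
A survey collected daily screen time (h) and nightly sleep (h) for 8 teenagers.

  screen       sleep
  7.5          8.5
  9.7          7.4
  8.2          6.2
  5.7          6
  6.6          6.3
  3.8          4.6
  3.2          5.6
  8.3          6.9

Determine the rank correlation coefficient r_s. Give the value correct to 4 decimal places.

Rank screen: 5, 8, 6, 3, 4, 2, 1, 7
Rank sleep: 8, 7, 4, 3, 5, 1, 2, 6
d = rank(screen) − rank(sleep): -3, 1, 2, 0, -1, 1, -1, 1; Σd² = 18
ρ = 1 − 6Σd² / [n(n²−1)] = 1 − 6×18 / (8×63) = 1 − 108/504 ≈ 0.7857

0.7857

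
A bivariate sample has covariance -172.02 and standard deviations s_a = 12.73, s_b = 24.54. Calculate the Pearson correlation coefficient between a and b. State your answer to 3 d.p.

r = Cov(a,b) / (s_a · s_b) = -172.02 / (12.73 × 24.54)
  = -172.02 / 312.3942 ≈ -0.551

-0.551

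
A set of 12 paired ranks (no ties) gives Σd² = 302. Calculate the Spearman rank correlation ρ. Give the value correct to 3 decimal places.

ρ = 1 − 6Σd² / [n(n²−1)] = 1 − 6×302 / (12×143)
  = 1 − 1812/1716 = 1 − 1.0559 ≈ -0.056

-0.056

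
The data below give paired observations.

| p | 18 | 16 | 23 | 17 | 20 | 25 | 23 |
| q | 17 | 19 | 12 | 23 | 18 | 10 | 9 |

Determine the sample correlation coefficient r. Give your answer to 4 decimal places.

n = 7, Σp = 142, Σq = 108, Σp² = 2952, Σq² = 1828, Σpq = 2094
nΣpq − ΣpΣq = 14658 − 15336 = -678
nΣp² − (Σp)² = 20664 − 20164 = 500; nΣq² − (Σq)² = 12796 − 11664 = 1132
r = -678 / √(500 × 1132) = -678 / 752.3297 ≈ -0.9012

-0.9012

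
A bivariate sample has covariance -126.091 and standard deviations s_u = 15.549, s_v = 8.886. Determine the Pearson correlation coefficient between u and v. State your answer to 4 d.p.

r = Cov(u,v) / (s_u · s_v) = -126.091 / (15.549 × 8.886)
  = -126.091 / 138.1684 ≈ -0.9126

-0.9126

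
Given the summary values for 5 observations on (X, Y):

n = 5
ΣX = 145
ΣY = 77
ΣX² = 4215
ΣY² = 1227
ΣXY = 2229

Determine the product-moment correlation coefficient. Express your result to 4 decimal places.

r = (nΣXY − ΣXΣY) / √[(nΣX² − (ΣX)²)(nΣY² − (ΣY)²)]
Numerator: 5×2229 − 145×77 = -20
Denominator: √[(21075 − 21025)(6135 − 5929)] = √[50 × 206] = 101.4889
r = -20 / 101.4889 ≈ -0.1971

-0.1971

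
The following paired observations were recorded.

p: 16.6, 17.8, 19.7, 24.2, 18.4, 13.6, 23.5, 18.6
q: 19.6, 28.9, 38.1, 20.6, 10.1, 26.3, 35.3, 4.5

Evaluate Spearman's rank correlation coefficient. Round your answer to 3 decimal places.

0.214

Rank p: 2, 3, 6, 8, 4, 1, 7, 5
Rank q: 3, 6, 8, 4, 2, 5, 7, 1
d = rank(p) − rank(q): -1, -3, -2, 4, 2, -4, 0, 4; Σd² = 66
ρ = 1 − 6Σd² / [n(n²−1)] = 1 − 6×66 / (8×63) = 1 − 396/504 ≈ 0.214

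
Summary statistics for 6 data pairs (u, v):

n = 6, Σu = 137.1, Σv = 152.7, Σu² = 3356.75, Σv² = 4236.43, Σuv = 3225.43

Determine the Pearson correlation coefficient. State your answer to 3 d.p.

-0.942

r = (nΣuv − ΣuΣv) / √[(nΣu² − (Σu)²)(nΣv² − (Σv)²)]
Numerator: 6×3225.43 − 137.1×152.7 = -1582.59
Denominator: √[(20140.5 − 18796.41)(25418.58 − 23317.29)] = √[1344.09 × 2101.29] = 1680.5722
r = -1582.59 / 1680.5722 ≈ -0.942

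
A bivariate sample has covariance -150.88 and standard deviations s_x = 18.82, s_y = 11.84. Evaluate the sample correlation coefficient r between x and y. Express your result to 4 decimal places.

r = Cov(x,y) / (s_x · s_y) = -150.88 / (18.82 × 11.84)
  = -150.88 / 222.8288 ≈ -0.6771

-0.6771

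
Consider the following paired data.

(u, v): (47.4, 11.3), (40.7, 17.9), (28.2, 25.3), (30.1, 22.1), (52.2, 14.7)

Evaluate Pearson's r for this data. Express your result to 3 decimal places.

-0.919

n = 5, Σu = 198.6, Σv = 91.3, Σu² = 8329.34, Σv² = 1792.69, Σuv = 3410.16
nΣuv − ΣuΣv = 17050.8 − 18132.18 = -1081.38
nΣu² − (Σu)² = 41646.7 − 39441.96 = 2204.74; nΣv² − (Σv)² = 8963.45 − 8335.69 = 627.76
r = -1081.38 / √(2204.74 × 627.76) = -1081.38 / 1176.4555 ≈ -0.919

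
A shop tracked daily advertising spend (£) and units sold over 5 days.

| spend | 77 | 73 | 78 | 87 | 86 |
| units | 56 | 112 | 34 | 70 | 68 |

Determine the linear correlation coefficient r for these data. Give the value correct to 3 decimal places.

-0.275

n = 5, Σx = 401, Σy = 340, Σx² = 32307, Σy² = 26360, Σxy = 27078
nΣxy − ΣxΣy = 135390 − 136340 = -950
nΣx² − (Σx)² = 161535 − 160801 = 734; nΣy² − (Σy)² = 131800 − 115600 = 16200
r = -950 / √(734 × 16200) = -950 / 3448.3039 ≈ -0.275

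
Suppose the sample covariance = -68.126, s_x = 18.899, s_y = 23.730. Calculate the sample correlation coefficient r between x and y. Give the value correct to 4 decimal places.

r = Cov(x,y) / (s_x · s_y) = -68.126 / (18.899 × 23.730)
  = -68.126 / 448.4733 ≈ -0.1519

-0.1519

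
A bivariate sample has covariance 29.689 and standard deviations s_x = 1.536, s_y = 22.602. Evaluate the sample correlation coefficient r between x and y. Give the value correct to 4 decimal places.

0.8552

r = Cov(x,y) / (s_x · s_y) = 29.689 / (1.536 × 22.602)
  = 29.689 / 34.7167 ≈ 0.8552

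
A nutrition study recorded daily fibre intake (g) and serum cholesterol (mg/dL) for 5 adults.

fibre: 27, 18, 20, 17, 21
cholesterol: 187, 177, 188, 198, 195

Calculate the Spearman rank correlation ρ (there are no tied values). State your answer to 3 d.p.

Rank fibre: 5, 2, 3, 1, 4
Rank cholesterol: 2, 1, 3, 5, 4
d = rank(fibre) − rank(cholesterol): 3, 1, 0, -4, 0; Σd² = 26
ρ = 1 − 6Σd² / [n(n²−1)] = 1 − 6×26 / (5×24) = 1 − 156/120 ≈ -0.300

-0.300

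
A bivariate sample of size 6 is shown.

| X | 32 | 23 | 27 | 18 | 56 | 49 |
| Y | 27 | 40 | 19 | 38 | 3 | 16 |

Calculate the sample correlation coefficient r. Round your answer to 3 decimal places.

-0.897

n = 6, ΣX = 205, ΣY = 143, ΣX² = 8143, ΣY² = 4399, ΣXY = 3933
nΣXY − ΣXΣY = 23598 − 29315 = -5717
nΣX² − (ΣX)² = 48858 − 42025 = 6833; nΣY² − (ΣY)² = 26394 − 20449 = 5945
r = -5717 / √(6833 × 5945) = -5717 / 6373.5536 ≈ -0.897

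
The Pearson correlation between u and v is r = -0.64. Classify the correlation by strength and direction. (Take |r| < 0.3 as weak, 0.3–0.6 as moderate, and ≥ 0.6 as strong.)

strong negative

r = -0.64 < 0 so the relationship is negative.
|r| = 0.64, which falls in the strong range.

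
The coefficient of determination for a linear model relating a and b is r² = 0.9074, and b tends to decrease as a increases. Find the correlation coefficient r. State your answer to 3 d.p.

|r| = √0.9074 = 0.953
The association is negative, so r = −0.953.

-0.953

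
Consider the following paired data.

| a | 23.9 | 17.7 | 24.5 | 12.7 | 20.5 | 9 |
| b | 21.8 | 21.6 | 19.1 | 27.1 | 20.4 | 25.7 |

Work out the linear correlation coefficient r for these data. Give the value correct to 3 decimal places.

n = 6, Σa = 108.3, Σb = 135.7, Σa² = 2147.29, Σb² = 3117.67, Σab = 2364.96
nΣab − ΣaΣb = 14189.76 − 14696.31 = -506.55
nΣa² − (Σa)² = 12883.74 − 11728.89 = 1154.85; nΣb² − (Σb)² = 18706.02 − 18414.49 = 291.53
r = -506.55 / √(1154.85 × 291.53) = -506.55 / 580.2357 ≈ -0.873

-0.873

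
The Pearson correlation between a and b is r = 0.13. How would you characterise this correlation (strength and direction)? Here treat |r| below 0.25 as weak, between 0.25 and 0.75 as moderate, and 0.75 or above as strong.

weak positive

r = 0.13 > 0 so the relationship is positive.
|r| = 0.13, which falls in the weak range.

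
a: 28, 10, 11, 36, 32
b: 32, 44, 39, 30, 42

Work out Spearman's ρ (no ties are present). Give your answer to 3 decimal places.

-0.700

Rank a: 3, 1, 2, 5, 4
Rank b: 2, 5, 3, 1, 4
d = rank(a) − rank(b): 1, -4, -1, 4, 0; Σd² = 34
ρ = 1 − 6Σd² / [n(n²−1)] = 1 − 6×34 / (5×24) = 1 − 204/120 ≈ -0.700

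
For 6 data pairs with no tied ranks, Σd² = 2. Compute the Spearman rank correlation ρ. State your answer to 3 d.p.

0.943

ρ = 1 − 6Σd² / [n(n²−1)] = 1 − 6×2 / (6×35)
  = 1 − 12/210 = 1 − 0.0571 ≈ 0.943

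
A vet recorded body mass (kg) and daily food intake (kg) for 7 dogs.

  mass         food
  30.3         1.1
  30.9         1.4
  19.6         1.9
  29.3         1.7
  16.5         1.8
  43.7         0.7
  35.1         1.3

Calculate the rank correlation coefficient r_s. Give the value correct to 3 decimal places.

-0.857

Rank mass: 4, 5, 2, 3, 1, 7, 6
Rank food: 2, 4, 7, 5, 6, 1, 3
d = rank(mass) − rank(food): 2, 1, -5, -2, -5, 6, 3; Σd² = 104
ρ = 1 − 6Σd² / [n(n²−1)] = 1 − 6×104 / (7×48) = 1 − 624/336 ≈ -0.857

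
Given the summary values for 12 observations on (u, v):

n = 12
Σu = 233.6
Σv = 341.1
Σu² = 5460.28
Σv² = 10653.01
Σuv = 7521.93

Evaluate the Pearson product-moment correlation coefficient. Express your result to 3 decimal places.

0.943

r = (nΣuv − ΣuΣv) / √[(nΣu² − (Σu)²)(nΣv² − (Σv)²)]
Numerator: 12×7521.93 − 233.6×341.1 = 10582.2
Denominator: √[(65523.36 − 54568.96)(127836.12 − 116349.21)] = √[10954.4 × 11486.91] = 11217.4956
r = 10582.2 / 11217.4956 ≈ 0.943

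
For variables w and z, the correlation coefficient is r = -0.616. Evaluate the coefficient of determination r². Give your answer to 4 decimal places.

r² = (-0.616)² = 0.3795

0.3795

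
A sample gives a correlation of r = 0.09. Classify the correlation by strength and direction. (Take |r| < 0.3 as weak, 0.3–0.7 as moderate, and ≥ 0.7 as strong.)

r = 0.09 > 0 so the relationship is positive.
|r| = 0.09, which falls in the weak range.

weak positive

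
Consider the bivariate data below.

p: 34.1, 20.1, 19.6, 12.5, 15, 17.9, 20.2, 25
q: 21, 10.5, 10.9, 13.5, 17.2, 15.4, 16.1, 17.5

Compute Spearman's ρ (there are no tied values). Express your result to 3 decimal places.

Rank p: 8, 5, 4, 1, 2, 3, 6, 7
Rank q: 8, 1, 2, 3, 6, 4, 5, 7
d = rank(p) − rank(q): 0, 4, 2, -2, -4, -1, 1, 0; Σd² = 42
ρ = 1 − 6Σd² / [n(n²−1)] = 1 − 6×42 / (8×63) = 1 − 252/504 ≈ 0.500

0.500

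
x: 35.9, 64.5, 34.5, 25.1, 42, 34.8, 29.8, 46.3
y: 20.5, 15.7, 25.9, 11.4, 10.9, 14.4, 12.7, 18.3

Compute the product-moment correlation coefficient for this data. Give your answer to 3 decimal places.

n = 8, Σx = 312.9, Σy = 129.8, Σx² = 13276.09, Σy² = 2289.86, Σxy = 5112.96
nΣxy − ΣxΣy = 40903.68 − 40614.42 = 289.26
nΣx² − (Σx)² = 106208.72 − 97906.41 = 8302.31; nΣy² − (Σy)² = 18318.88 − 16848.04 = 1470.84
r = 289.26 / √(8302.31 × 1470.84) = 289.26 / 3494.4770 ≈ 0.083

0.083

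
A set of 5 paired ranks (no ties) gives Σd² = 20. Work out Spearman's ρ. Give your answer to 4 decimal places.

0.0000

ρ = 1 − 6Σd² / [n(n²−1)] = 1 − 6×20 / (5×24)
  = 1 − 120/120 = 1 − 1.00000 ≈ 0.0000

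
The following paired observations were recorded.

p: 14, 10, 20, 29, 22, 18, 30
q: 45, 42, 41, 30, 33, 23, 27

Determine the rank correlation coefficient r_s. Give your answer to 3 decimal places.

-0.607

Rank p: 2, 1, 4, 6, 5, 3, 7
Rank q: 7, 6, 5, 3, 4, 1, 2
d = rank(p) − rank(q): -5, -5, -1, 3, 1, 2, 5; Σd² = 90
ρ = 1 − 6Σd² / [n(n²−1)] = 1 − 6×90 / (7×48) = 1 − 540/336 ≈ -0.607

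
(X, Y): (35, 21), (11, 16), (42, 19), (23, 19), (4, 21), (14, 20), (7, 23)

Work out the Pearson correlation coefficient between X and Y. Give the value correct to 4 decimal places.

n = 7, ΣX = 136, ΣY = 139, ΣX² = 3900, ΣY² = 2789, ΣXY = 2671
nΣXY − ΣXΣY = 18697 − 18904 = -207
nΣX² − (ΣX)² = 27300 − 18496 = 8804; nΣY² − (ΣY)² = 19523 − 19321 = 202
r = -207 / √(8804 × 202) = -207 / 1333.5696 ≈ -0.1552

-0.1552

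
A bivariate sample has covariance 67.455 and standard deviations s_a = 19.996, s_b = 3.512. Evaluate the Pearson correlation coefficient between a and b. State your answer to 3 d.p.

0.961

r = Cov(a,b) / (s_a · s_b) = 67.455 / (19.996 × 3.512)
  = 67.455 / 70.2260 ≈ 0.961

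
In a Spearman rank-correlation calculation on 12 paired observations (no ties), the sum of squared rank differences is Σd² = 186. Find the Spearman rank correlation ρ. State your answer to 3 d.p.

ρ = 1 − 6Σd² / [n(n²−1)] = 1 − 6×186 / (12×143)
  = 1 − 1116/1716 = 1 − 0.6503 ≈ 0.350

0.350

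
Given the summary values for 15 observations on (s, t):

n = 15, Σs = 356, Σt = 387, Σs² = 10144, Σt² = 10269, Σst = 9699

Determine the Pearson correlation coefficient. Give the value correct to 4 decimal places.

0.7406

r = (nΣst − ΣsΣt) / √[(nΣs² − (Σs)²)(nΣt² − (Σt)²)]
Numerator: 15×9699 − 356×387 = 7713
Denominator: √[(152160 − 126736)(154035 − 149769)] = √[25424 × 4266] = 10414.3547
r = 7713 / 10414.3547 ≈ 0.7406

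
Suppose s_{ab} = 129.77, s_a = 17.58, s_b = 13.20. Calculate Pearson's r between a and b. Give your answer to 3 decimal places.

r = Cov(a,b) / (s_a · s_b) = 129.77 / (17.58 × 13.20)
  = 129.77 / 232.0560 ≈ 0.559

0.559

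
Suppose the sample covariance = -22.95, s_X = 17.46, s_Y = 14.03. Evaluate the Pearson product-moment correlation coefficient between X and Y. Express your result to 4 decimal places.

r = Cov(X,Y) / (s_X · s_Y) = -22.95 / (17.46 × 14.03)
  = -22.95 / 244.9638 ≈ -0.0937

-0.0937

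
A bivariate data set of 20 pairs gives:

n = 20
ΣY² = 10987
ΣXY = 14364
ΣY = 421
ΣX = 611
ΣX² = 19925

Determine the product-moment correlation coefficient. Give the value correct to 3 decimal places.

0.919

r = (nΣXY − ΣXΣY) / √[(nΣX² − (ΣX)²)(nΣY² − (ΣY)²)]
Numerator: 20×14364 − 611×421 = 30049
Denominator: √[(398500 − 373321)(219740 − 177241)] = √[25179 × 42499] = 32712.1128
r = 30049 / 32712.1128 ≈ 0.919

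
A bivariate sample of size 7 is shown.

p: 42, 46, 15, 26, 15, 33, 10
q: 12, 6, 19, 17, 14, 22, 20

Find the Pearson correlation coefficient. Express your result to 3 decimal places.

n = 7, Σp = 187, Σq = 110, Σp² = 6195, Σq² = 1910, Σpq = 2643
nΣpq − ΣpΣq = 18501 − 20570 = -2069
nΣp² − (Σp)² = 43365 − 34969 = 8396; nΣq² − (Σq)² = 13370 − 12100 = 1270
r = -2069 / √(8396 × 1270) = -2069 / 3265.4127 ≈ -0.634

-0.634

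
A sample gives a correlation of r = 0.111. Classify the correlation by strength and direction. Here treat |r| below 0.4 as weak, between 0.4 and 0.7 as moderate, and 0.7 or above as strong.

r = 0.111 > 0 so the relationship is positive.
|r| = 0.111, which falls in the weak range.

weak positive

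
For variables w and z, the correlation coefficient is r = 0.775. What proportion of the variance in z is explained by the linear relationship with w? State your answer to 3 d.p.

r² = (0.775)² = 0.601

0.601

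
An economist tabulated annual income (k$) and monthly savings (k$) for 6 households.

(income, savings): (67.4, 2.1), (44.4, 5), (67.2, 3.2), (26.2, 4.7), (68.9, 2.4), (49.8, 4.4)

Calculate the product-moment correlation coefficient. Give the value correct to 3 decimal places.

-0.858

n = 6, Σx = 323.9, Σy = 21.8, Σx² = 18943.65, Σy² = 86.86, Σxy = 1086.2
nΣxy − ΣxΣy = 6517.2 − 7061.02 = -543.82
nΣx² − (Σx)² = 113661.9 − 104911.21 = 8750.69; nΣy² − (Σy)² = 521.16 − 475.24 = 45.92
r = -543.82 / √(8750.69 × 45.92) = -543.82 / 633.9020 ≈ -0.858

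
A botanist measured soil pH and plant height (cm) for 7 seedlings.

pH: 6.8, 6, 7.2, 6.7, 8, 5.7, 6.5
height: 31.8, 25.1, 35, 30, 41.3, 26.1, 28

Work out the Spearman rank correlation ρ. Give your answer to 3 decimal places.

0.964

Rank pH: 5, 2, 6, 4, 7, 1, 3
Rank height: 5, 1, 6, 4, 7, 2, 3
d = rank(pH) − rank(height): 0, 1, 0, 0, 0, -1, 0; Σd² = 2
ρ = 1 − 6Σd² / [n(n²−1)] = 1 − 6×2 / (7×48) = 1 − 12/336 ≈ 0.964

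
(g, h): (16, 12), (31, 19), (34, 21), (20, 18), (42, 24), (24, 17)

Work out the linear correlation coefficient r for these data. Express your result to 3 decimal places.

n = 6, Σg = 167, Σh = 111, Σg² = 5113, Σh² = 2135, Σgh = 3271
nΣgh − ΣgΣh = 19626 − 18537 = 1089
nΣg² − (Σg)² = 30678 − 27889 = 2789; nΣh² − (Σh)² = 12810 − 12321 = 489
r = 1089 / √(2789 × 489) = 1089 / 1167.8275 ≈ 0.933

0.933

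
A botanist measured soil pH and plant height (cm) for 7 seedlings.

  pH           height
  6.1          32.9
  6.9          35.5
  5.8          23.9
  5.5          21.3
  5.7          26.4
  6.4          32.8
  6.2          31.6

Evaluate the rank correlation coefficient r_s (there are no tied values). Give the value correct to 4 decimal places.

Rank pH: 4, 7, 3, 1, 2, 6, 5
Rank height: 6, 7, 2, 1, 3, 5, 4
d = rank(pH) − rank(height): -2, 0, 1, 0, -1, 1, 1; Σd² = 8
ρ = 1 − 6Σd² / [n(n²−1)] = 1 − 6×8 / (7×48) = 1 − 48/336 ≈ 0.8571

0.8571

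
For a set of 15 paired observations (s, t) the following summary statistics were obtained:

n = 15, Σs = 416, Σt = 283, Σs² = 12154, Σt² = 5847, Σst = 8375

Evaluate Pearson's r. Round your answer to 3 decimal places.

0.941

r = (nΣst − ΣsΣt) / √[(nΣs² − (Σs)²)(nΣt² − (Σt)²)]
Numerator: 15×8375 − 416×283 = 7897
Denominator: √[(182310 − 173056)(87705 − 80089)] = √[9254 × 7616] = 8395.1453
r = 7897 / 8395.1453 ≈ 0.941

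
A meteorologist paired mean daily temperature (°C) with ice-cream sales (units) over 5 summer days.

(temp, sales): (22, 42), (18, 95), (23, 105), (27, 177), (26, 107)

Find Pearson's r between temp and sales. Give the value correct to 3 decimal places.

0.593

n = 5, Σx = 116, Σy = 526, Σx² = 2742, Σy² = 64592, Σxy = 12610
nΣxy − ΣxΣy = 63050 − 61016 = 2034
nΣx² − (Σx)² = 13710 − 13456 = 254; nΣy² − (Σy)² = 322960 − 276676 = 46284
r = 2034 / √(254 × 46284) = 2034 / 3428.7222 ≈ 0.593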